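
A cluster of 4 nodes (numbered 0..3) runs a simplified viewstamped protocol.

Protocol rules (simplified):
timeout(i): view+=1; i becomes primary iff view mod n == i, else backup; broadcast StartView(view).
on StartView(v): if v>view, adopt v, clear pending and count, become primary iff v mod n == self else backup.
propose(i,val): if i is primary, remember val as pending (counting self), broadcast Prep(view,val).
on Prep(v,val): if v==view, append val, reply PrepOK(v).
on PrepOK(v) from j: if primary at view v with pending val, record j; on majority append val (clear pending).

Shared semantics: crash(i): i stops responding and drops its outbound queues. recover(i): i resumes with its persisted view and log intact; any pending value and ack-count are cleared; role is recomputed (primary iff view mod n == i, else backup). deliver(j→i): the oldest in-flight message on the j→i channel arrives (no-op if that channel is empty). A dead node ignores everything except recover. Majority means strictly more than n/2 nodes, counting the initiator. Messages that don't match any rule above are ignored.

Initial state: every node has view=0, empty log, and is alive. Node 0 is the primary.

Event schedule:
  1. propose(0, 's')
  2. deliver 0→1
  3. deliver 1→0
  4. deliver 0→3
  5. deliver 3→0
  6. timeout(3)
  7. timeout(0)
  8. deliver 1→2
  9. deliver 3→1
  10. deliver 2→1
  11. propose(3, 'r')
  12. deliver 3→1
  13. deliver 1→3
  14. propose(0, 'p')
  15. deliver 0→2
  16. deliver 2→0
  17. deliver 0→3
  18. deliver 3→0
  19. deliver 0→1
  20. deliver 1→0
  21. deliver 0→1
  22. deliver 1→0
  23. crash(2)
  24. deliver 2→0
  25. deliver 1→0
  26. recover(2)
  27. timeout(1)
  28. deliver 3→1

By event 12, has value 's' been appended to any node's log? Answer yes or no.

yes

[1] propose(0,'s') → ∅
[2] deliver 0→1 → N1(back v0 [s])
[3] deliver 1→0 → ∅
[4] deliver 0→3 → N3(back v0 [s])
[5] deliver 3→0 → N0(prim v0 [s])
[6] timeout(3) → N3(back v1 [s])
[7] timeout(0) → N0(back v1 [s])
[8] deliver 1→2 → ∅
[9] deliver 3→1 → N1(prim v1 [s])
[10] deliver 2→1 → ∅
[11] propose(3,'r') → ∅
[12] deliver 3→1 → ∅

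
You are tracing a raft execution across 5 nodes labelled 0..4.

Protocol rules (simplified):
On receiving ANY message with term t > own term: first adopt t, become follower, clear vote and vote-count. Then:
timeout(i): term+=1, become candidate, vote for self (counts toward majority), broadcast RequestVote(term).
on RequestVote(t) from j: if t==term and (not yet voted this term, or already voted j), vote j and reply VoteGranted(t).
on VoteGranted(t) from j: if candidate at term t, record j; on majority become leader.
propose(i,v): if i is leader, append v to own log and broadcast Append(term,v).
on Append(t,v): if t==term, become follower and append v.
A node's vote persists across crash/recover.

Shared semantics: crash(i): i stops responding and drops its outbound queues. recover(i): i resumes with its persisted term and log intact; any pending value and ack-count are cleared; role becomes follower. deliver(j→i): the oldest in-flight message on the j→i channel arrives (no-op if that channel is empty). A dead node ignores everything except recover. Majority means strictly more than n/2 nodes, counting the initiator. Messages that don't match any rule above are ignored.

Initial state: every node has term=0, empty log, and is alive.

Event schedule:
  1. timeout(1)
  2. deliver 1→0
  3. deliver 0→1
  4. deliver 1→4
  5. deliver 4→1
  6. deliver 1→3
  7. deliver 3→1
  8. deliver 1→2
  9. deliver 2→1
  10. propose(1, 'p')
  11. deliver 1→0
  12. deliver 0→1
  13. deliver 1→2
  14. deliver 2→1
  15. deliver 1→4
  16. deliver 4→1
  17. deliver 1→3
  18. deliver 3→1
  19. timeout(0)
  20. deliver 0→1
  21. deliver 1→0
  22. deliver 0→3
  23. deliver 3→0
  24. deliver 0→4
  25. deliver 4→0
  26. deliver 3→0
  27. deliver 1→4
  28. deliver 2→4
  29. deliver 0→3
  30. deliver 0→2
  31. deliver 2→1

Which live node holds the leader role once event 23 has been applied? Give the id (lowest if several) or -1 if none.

0

[1] timeout(1) → N1(cand t1 [-])
[2] deliver 1→0 → N0(foll t1 [-])
[3] deliver 0→1 → ∅
[4] deliver 1→4 → N4(foll t1 [-])
[5] deliver 4→1 → N1(lead t1 [-])
[6] deliver 1→3 → N3(foll t1 [-])
[7] deliver 3→1 → ∅
[8] deliver 1→2 → N2(foll t1 [-])
[9] deliver 2→1 → ∅
[10] propose(1,'p') → N1(lead t1 [p])
[11] deliver 1→0 → N0(foll t1 [p])
[12] deliver 0→1 → ∅
[13] deliver 1→2 → N2(foll t1 [p])
[14] deliver 2→1 → ∅
[15] deliver 1→4 → N4(foll t1 [p])
[16] deliver 4→1 → ∅
[17] deliver 1→3 → N3(foll t1 [p])
[18] deliver 3→1 → ∅
[19] timeout(0) → N0(cand t2 [p])
[20] deliver 0→1 → N1(foll t2 [p])
[21] deliver 1→0 → ∅
[22] deliver 0→3 → N3(foll t2 [p])
[23] deliver 3→0 → N0(lead t2 [p])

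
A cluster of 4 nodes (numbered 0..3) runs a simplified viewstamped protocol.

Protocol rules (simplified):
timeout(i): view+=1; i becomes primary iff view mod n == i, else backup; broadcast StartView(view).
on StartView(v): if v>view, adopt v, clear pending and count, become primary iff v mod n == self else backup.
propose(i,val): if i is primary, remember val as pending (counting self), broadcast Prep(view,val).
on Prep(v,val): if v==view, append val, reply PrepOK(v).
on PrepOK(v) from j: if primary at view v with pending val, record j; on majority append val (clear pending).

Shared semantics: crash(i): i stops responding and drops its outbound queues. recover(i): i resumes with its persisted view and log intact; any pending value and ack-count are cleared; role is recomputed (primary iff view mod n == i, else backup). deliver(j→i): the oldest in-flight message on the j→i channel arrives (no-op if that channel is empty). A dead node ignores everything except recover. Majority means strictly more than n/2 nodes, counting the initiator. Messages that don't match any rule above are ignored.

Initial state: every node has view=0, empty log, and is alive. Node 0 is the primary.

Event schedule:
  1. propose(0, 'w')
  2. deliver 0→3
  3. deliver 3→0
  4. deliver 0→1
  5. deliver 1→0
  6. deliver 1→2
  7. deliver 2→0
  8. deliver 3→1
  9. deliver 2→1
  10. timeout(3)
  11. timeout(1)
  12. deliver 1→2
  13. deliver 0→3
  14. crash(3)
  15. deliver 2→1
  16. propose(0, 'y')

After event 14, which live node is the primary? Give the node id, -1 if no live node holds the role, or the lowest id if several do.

0

e1 propose(0,'w'): ·
e2 deliver 0→3: 3[back,v=0,w]
e3 deliver 3→0: ·
e4 deliver 0→1: 1[back,v=0,w]
e5 deliver 1→0: 0[prim,v=0,w]
e6 deliver 1→2: ·
e7 deliver 2→0: ·
e8 deliver 3→1: ·
e9 deliver 2→1: ·
e10 timeout(3): 3[back,v=1,w]
e11 timeout(1): 1[prim,v=1,w]
e12 deliver 1→2: 2[back,v=1,-]
e13 deliver 0→3: ·
e14 crash(3): 3[✗back,v=1,w]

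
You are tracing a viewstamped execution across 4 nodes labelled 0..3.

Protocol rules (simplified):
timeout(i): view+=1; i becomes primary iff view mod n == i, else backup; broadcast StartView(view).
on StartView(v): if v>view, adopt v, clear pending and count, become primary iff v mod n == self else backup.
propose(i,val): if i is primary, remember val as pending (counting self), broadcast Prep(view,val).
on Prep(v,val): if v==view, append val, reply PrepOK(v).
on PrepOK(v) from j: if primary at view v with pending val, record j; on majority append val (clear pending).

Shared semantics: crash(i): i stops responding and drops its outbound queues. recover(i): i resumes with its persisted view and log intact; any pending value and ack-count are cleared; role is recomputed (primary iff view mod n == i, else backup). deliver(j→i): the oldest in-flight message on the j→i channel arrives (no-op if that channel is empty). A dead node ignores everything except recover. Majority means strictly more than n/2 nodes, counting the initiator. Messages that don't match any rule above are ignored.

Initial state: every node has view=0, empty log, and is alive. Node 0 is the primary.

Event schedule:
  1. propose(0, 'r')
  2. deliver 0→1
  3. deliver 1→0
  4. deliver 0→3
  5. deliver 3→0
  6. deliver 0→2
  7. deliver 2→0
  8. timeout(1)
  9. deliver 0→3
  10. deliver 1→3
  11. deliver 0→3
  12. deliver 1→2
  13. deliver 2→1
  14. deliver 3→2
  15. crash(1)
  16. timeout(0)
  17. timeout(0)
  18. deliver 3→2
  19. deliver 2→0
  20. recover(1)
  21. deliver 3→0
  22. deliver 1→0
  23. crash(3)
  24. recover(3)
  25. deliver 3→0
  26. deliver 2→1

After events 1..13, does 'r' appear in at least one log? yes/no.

1. propose(0,'r'):  nop
2. deliver 0→1:  <1:back v0 r>
3. deliver 1→0:  nop
4. deliver 0→3:  <3:back v0 r>
5. deliver 3→0:  <0:prim v0 r>
6. deliver 0→2:  <2:back v0 r>
7. deliver 2→0:  nop
8. timeout(1):  <1:prim v1 r>
9. deliver 0→3:  nop
10. deliver 1→3:  <3:back v1 r>
11. deliver 0→3:  nop
12. deliver 1→2:  <2:back v1 r>
13. deliver 2→1:  nop

yes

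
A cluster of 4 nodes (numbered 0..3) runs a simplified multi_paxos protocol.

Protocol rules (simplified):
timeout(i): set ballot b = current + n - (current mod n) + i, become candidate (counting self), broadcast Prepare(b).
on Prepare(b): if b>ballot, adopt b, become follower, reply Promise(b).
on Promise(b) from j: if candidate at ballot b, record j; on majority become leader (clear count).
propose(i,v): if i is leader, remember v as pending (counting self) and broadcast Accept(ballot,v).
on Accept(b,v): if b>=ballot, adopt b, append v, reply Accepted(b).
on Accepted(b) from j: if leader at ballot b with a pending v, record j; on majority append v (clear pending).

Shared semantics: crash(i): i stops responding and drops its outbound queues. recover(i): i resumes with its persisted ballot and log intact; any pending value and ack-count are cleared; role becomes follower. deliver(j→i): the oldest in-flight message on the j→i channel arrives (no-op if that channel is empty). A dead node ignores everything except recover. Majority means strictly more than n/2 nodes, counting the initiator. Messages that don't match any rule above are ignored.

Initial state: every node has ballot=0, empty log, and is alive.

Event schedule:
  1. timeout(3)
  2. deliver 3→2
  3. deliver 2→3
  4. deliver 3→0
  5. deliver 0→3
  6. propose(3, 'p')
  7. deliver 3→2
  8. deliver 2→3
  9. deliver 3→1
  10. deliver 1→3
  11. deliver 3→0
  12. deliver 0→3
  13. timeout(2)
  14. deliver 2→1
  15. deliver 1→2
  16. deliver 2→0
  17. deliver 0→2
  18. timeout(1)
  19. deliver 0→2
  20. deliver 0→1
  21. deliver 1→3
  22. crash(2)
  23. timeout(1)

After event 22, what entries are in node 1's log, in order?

[1] timeout(3) → N3(cand b7 [-])
[2] deliver 3→2 → N2(foll b7 [-])
[3] deliver 2→3 → ∅
[4] deliver 3→0 → N0(foll b7 [-])
[5] deliver 0→3 → N3(lead b7 [-])
[6] propose(3,'p') → ∅
[7] deliver 3→2 → N2(foll b7 [p])
[8] deliver 2→3 → ∅
[9] deliver 3→1 → N1(foll b7 [-])
[10] deliver 1→3 → ∅
[11] deliver 3→0 → N0(foll b7 [p])
[12] deliver 0→3 → N3(lead b7 [p])
[13] timeout(2) → N2(cand b10 [p])
[14] deliver 2→1 → N1(foll b10 [-])
[15] deliver 1→2 → ∅
[16] deliver 2→0 → N0(foll b10 [p])
[17] deliver 0→2 → N2(lead b10 [p])
[18] timeout(1) → N1(cand b13 [-])
[19] deliver 0→2 → ∅
[20] deliver 0→1 → ∅
[21] deliver 1→3 → N3(foll b13 [p])
[22] crash(2) → N2(✗lead b10 [p])

empty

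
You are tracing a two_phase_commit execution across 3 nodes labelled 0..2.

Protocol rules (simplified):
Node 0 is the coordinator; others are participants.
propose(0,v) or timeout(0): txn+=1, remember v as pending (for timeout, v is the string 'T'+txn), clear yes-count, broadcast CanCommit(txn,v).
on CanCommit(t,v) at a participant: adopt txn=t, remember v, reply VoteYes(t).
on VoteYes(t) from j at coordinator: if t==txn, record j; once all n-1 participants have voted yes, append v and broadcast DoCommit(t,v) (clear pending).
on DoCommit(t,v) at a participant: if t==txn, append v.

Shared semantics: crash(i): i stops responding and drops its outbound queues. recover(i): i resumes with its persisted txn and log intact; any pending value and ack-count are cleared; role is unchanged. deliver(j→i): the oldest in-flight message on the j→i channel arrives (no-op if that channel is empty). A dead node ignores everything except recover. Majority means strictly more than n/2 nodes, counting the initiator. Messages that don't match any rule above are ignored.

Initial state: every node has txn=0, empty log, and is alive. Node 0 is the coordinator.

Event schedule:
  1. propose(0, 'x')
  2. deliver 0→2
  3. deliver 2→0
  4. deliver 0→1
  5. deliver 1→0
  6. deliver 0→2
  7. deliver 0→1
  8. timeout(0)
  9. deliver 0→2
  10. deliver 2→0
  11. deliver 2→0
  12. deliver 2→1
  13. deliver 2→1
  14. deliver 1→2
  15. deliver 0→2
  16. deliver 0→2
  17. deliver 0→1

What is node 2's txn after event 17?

after 1 — propose(0,'x'): n0:coor/t1/[-]
after 2 — deliver 0→2: n2:part/t1/[-]
after 3 — deliver 2→0: ·
after 4 — deliver 0→1: n1:part/t1/[-]
after 5 — deliver 1→0: n0:coor/t1/[x]
after 6 — deliver 0→2: n2:part/t1/[x]
after 7 — deliver 0→1: n1:part/t1/[x]
after 8 — timeout(0): n0:coor/t2/[x]
after 9 — deliver 0→2: n2:part/t2/[x]
after 10 — deliver 2→0: ·
after 11 — deliver 2→0: ·
after 12 — deliver 2→1: ·
after 13 — deliver 2→1: ·
after 14 — deliver 1→2: ·
after 15 — deliver 0→2: ·
after 16 — deliver 0→2: ·
after 17 — deliver 0→1: n1:part/t2/[x]

2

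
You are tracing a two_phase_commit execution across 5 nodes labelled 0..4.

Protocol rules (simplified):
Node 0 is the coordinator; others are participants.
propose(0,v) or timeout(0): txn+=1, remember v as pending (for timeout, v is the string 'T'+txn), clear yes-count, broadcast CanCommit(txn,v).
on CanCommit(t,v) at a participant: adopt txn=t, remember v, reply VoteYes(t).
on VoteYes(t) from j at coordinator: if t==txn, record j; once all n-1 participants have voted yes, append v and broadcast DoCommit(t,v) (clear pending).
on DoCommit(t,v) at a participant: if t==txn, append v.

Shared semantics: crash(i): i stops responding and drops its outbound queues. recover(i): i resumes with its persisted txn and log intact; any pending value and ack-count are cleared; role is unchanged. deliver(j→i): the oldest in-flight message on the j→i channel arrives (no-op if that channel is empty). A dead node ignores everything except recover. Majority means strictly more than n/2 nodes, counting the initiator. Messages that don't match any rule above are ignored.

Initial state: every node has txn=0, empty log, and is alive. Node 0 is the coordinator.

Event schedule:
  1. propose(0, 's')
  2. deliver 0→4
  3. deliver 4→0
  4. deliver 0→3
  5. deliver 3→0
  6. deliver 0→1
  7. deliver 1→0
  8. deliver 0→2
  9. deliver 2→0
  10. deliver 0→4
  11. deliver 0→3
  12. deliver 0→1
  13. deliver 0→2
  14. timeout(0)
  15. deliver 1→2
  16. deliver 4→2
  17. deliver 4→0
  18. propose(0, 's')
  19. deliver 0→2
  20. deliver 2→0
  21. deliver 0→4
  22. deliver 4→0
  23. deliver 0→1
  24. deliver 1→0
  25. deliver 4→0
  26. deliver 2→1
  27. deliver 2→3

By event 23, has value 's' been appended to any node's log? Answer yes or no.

[1] propose(0,'s') → N0(coor t1 [-])
[2] deliver 0→4 → N4(part t1 [-])
[3] deliver 4→0 → ∅
[4] deliver 0→3 → N3(part t1 [-])
[5] deliver 3→0 → ∅
[6] deliver 0→1 → N1(part t1 [-])
[7] deliver 1→0 → ∅
[8] deliver 0→2 → N2(part t1 [-])
[9] deliver 2→0 → N0(coor t1 [s])
[10] deliver 0→4 → N4(part t1 [s])
[11] deliver 0→3 → N3(part t1 [s])
[12] deliver 0→1 → N1(part t1 [s])
[13] deliver 0→2 → N2(part t1 [s])
[14] timeout(0) → N0(coor t2 [s])
[15] deliver 1→2 → ∅
[16] deliver 4→2 → ∅
[17] deliver 4→0 → ∅
[18] propose(0,'s') → N0(coor t3 [s])
[19] deliver 0→2 → N2(part t2 [s])
[20] deliver 2→0 → ∅
[21] deliver 0→4 → N4(part t2 [s])
[22] deliver 4→0 → ∅
[23] deliver 0→1 → N1(part t2 [s])

yes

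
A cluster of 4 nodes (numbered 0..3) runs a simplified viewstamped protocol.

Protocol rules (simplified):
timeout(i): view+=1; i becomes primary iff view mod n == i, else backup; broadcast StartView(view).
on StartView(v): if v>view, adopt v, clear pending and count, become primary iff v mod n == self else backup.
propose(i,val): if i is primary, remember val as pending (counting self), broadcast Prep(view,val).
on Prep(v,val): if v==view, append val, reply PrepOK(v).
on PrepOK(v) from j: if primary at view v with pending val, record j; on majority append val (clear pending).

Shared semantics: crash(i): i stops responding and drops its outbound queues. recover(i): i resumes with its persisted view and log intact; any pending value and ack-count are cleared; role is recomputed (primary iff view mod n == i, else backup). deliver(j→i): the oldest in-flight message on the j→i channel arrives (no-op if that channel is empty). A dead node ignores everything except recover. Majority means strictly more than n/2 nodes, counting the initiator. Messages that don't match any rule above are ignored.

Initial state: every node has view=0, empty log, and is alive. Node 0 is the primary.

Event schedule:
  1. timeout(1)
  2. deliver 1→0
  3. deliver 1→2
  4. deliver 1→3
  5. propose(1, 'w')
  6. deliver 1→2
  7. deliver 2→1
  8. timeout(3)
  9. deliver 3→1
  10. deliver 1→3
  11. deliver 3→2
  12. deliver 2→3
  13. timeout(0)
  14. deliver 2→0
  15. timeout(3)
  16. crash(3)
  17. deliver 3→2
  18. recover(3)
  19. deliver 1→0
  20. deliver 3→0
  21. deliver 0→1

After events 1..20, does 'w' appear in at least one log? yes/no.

e1 timeout(1): 1[prim,v=1,-]
e2 deliver 1→0: 0[back,v=1,-]
e3 deliver 1→2: 2[back,v=1,-]
e4 deliver 1→3: 3[back,v=1,-]
e5 propose(1,'w'): ·
e6 deliver 1→2: 2[back,v=1,w]
e7 deliver 2→1: ·
e8 timeout(3): 3[back,v=2,-]
e9 deliver 3→1: 1[back,v=2,-]
e10 deliver 1→3: ·
e11 deliver 3→2: 2[prim,v=2,w]
e12 deliver 2→3: ·
e13 timeout(0): 0[back,v=2,-]
e14 deliver 2→0: ·
e15 timeout(3): 3[prim,v=3,-]
e16 crash(3): 3[✗prim,v=3,-]
e17 deliver 3→2: ·
e18 recover(3): 3[prim,v=3,-]
e19 deliver 1→0: ·
e20 deliver 3→0: ·

yes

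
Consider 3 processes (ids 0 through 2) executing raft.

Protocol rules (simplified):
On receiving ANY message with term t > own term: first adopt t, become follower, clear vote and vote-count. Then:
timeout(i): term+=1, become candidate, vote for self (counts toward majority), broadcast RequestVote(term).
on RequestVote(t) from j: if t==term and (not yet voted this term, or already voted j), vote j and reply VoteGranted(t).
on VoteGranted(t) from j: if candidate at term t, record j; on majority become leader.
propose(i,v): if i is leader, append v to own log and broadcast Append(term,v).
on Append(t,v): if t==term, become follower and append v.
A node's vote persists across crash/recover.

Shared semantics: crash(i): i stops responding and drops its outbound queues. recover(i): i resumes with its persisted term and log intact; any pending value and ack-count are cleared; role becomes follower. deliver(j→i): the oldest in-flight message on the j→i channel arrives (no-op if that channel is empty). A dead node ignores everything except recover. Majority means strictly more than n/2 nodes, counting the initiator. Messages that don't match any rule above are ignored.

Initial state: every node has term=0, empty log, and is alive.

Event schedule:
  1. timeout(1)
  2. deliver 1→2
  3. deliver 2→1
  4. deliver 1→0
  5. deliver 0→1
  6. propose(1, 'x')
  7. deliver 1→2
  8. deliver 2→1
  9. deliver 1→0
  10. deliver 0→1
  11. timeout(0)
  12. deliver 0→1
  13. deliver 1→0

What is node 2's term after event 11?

1

[1] timeout(1) → N1(cand t1 [-])
[2] deliver 1→2 → N2(foll t1 [-])
[3] deliver 2→1 → N1(lead t1 [-])
[4] deliver 1→0 → N0(foll t1 [-])
[5] deliver 0→1 → ∅
[6] propose(1,'x') → N1(lead t1 [x])
[7] deliver 1→2 → N2(foll t1 [x])
[8] deliver 2→1 → ∅
[9] deliver 1→0 → N0(foll t1 [x])
[10] deliver 0→1 → ∅
[11] timeout(0) → N0(cand t2 [x])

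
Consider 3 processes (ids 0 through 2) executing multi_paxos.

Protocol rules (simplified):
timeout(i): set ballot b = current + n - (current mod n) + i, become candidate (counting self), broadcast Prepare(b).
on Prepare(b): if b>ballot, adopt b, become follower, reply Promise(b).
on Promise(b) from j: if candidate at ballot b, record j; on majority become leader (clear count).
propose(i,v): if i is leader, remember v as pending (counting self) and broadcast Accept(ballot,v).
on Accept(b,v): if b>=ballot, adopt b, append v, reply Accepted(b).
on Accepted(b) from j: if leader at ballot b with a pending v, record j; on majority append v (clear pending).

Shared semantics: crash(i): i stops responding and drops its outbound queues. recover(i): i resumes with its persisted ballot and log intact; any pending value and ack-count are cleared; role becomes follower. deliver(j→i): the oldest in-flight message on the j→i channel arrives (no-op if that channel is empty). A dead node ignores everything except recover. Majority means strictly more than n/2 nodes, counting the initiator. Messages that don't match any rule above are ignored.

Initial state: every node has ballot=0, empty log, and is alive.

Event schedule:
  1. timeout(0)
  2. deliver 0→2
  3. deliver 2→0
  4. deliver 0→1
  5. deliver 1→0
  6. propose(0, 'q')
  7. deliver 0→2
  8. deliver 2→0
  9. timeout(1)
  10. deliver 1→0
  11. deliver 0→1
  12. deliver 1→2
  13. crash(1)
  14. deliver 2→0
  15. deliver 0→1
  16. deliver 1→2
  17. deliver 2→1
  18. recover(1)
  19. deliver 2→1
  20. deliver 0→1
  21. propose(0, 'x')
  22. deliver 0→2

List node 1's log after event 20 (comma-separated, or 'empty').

after 1 — timeout(0): n0:cand/b3/[-]
after 2 — deliver 0→2: n2:foll/b3/[-]
after 3 — deliver 2→0: n0:lead/b3/[-]
after 4 — deliver 0→1: n1:foll/b3/[-]
after 5 — deliver 1→0: ·
after 6 — propose(0,'q'): ·
after 7 — deliver 0→2: n2:foll/b3/[q]
after 8 — deliver 2→0: n0:lead/b3/[q]
after 9 — timeout(1): n1:cand/b7/[-]
after 10 — deliver 1→0: n0:foll/b7/[q]
after 11 — deliver 0→1: ·
after 12 — deliver 1→2: n2:foll/b7/[q]
after 13 — crash(1): n1:✗cand/b7/[-]
after 14 — deliver 2→0: ·
after 15 — deliver 0→1: ·
after 16 — deliver 1→2: ·
after 17 — deliver 2→1: ·
after 18 — recover(1): n1:foll/b7/[-]
after 19 — deliver 2→1: ·
after 20 — deliver 0→1: ·

empty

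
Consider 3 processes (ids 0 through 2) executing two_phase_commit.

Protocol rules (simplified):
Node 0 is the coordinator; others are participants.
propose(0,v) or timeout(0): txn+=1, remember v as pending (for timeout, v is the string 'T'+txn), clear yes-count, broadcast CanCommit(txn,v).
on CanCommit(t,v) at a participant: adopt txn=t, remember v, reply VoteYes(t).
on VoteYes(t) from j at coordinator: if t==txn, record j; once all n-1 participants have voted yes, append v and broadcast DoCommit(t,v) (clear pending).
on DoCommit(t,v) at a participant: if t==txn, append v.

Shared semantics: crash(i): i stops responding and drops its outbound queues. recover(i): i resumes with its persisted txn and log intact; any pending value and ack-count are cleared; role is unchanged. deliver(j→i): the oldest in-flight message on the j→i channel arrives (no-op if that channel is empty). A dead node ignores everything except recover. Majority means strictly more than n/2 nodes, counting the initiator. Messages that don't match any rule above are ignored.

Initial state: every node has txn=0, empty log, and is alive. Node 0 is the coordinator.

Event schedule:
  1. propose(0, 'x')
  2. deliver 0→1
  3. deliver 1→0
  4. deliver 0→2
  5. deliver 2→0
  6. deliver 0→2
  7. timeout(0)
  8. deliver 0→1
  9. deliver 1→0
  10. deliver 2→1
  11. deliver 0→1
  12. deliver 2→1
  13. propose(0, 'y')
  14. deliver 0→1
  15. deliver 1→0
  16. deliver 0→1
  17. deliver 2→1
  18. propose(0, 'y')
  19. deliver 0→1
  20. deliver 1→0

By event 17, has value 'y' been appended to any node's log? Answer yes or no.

after 1 — propose(0,'x'): n0:coor/t1/[-]
after 2 — deliver 0→1: n1:part/t1/[-]
after 3 — deliver 1→0: ·
after 4 — deliver 0→2: n2:part/t1/[-]
after 5 — deliver 2→0: n0:coor/t1/[x]
after 6 — deliver 0→2: n2:part/t1/[x]
after 7 — timeout(0): n0:coor/t2/[x]
after 8 — deliver 0→1: n1:part/t1/[x]
after 9 — deliver 1→0: ·
after 10 — deliver 2→1: ·
after 11 — deliver 0→1: n1:part/t2/[x]
after 12 — deliver 2→1: ·
after 13 — propose(0,'y'): n0:coor/t3/[x]
after 14 — deliver 0→1: n1:part/t3/[x]
after 15 — deliver 1→0: ·
after 16 — deliver 0→1: ·
after 17 — deliver 2→1: ·

no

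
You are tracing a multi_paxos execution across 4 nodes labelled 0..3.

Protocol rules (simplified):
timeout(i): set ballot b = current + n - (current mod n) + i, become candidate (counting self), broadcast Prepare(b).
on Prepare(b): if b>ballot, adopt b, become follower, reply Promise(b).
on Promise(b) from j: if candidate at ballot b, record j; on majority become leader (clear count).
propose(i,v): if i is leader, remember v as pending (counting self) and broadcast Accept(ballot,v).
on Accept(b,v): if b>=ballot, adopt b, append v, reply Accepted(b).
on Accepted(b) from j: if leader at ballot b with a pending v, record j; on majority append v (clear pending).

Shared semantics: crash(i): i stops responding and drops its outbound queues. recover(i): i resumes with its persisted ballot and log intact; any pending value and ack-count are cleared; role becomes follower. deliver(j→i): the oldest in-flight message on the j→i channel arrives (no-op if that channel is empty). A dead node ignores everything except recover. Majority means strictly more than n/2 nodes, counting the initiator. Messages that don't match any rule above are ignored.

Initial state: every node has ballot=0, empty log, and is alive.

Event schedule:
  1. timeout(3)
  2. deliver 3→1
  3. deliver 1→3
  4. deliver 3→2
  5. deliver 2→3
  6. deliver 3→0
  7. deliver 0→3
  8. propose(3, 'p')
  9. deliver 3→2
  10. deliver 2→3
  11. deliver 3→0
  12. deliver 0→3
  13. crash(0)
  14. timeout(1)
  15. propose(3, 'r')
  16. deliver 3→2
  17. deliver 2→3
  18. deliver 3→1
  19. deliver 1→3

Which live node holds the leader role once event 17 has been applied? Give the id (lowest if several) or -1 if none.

3

step 1 timeout(3): 3={cand,b=7,log=-}
step 2 deliver 3→1: 1={foll,b=7,log=-}
step 3 deliver 1→3: —
step 4 deliver 3→2: 2={foll,b=7,log=-}
step 5 deliver 2→3: 3={lead,b=7,log=-}
step 6 deliver 3→0: 0={foll,b=7,log=-}
step 7 deliver 0→3: —
step 8 propose(3,'p'): —
step 9 deliver 3→2: 2={foll,b=7,log=p}
step 10 deliver 2→3: —
step 11 deliver 3→0: 0={foll,b=7,log=p}
step 12 deliver 0→3: 3={lead,b=7,log=p}
step 13 crash(0): 0={✗foll,b=7,log=p}
step 14 timeout(1): 1={cand,b=9,log=-}
step 15 propose(3,'r'): —
step 16 deliver 3→2: 2={foll,b=7,log=p,r}
step 17 deliver 2→3: —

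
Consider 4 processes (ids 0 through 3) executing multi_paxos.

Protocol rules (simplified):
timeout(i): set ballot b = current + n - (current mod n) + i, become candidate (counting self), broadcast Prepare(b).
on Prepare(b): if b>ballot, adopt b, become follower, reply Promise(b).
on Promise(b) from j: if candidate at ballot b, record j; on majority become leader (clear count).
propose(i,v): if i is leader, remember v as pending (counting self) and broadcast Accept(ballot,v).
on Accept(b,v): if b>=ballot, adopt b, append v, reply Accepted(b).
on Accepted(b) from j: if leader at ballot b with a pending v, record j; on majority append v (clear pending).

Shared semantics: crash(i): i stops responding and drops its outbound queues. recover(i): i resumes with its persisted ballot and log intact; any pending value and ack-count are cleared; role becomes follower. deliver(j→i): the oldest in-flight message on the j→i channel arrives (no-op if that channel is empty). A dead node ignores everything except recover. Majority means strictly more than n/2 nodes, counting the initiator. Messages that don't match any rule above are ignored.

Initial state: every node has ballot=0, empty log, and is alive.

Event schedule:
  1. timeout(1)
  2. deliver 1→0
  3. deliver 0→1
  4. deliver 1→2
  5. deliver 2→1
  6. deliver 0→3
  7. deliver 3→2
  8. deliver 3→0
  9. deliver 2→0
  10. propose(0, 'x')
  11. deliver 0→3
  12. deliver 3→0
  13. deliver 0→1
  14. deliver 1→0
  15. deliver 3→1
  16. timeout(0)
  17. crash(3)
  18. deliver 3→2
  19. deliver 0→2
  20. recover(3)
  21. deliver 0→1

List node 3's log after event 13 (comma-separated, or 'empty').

empty

after 1 — timeout(1): n1:cand/b5/[-]
after 2 — deliver 1→0: n0:foll/b5/[-]
after 3 — deliver 0→1: ·
after 4 — deliver 1→2: n2:foll/b5/[-]
after 5 — deliver 2→1: n1:lead/b5/[-]
after 6 — deliver 0→3: ·
after 7 — deliver 3→2: ·
after 8 — deliver 3→0: ·
after 9 — deliver 2→0: ·
after 10 — propose(0,'x'): ·
after 11 — deliver 0→3: ·
after 12 — deliver 3→0: ·
after 13 — deliver 0→1: ·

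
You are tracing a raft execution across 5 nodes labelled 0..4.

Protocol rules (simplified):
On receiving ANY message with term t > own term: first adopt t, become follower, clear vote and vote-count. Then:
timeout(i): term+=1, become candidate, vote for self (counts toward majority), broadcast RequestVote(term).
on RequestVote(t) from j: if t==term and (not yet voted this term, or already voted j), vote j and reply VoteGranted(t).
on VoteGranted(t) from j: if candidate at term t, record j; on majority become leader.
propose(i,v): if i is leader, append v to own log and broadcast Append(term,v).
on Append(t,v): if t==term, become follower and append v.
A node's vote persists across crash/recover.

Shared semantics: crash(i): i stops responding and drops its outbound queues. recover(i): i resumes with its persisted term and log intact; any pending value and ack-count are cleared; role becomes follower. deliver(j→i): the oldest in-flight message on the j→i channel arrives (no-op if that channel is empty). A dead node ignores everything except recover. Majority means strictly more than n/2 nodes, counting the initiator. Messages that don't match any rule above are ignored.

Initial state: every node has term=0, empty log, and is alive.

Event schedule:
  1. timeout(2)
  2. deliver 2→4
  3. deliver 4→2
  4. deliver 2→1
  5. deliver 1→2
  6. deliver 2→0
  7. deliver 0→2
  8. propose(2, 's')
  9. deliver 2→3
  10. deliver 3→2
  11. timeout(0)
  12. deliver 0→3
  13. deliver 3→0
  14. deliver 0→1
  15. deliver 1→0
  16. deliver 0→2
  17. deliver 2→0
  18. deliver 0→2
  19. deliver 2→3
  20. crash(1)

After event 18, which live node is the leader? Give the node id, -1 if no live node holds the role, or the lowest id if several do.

0

[1] timeout(2) → N2(cand t1 [-])
[2] deliver 2→4 → N4(foll t1 [-])
[3] deliver 4→2 → ∅
[4] deliver 2→1 → N1(foll t1 [-])
[5] deliver 1→2 → N2(lead t1 [-])
[6] deliver 2→0 → N0(foll t1 [-])
[7] deliver 0→2 → ∅
[8] propose(2,'s') → N2(lead t1 [s])
[9] deliver 2→3 → N3(foll t1 [-])
[10] deliver 3→2 → ∅
[11] timeout(0) → N0(cand t2 [-])
[12] deliver 0→3 → N3(foll t2 [-])
[13] deliver 3→0 → ∅
[14] deliver 0→1 → N1(foll t2 [-])
[15] deliver 1→0 → N0(lead t2 [-])
[16] deliver 0→2 → N2(foll t2 [s])
[17] deliver 2→0 → ∅
[18] deliver 0→2 → ∅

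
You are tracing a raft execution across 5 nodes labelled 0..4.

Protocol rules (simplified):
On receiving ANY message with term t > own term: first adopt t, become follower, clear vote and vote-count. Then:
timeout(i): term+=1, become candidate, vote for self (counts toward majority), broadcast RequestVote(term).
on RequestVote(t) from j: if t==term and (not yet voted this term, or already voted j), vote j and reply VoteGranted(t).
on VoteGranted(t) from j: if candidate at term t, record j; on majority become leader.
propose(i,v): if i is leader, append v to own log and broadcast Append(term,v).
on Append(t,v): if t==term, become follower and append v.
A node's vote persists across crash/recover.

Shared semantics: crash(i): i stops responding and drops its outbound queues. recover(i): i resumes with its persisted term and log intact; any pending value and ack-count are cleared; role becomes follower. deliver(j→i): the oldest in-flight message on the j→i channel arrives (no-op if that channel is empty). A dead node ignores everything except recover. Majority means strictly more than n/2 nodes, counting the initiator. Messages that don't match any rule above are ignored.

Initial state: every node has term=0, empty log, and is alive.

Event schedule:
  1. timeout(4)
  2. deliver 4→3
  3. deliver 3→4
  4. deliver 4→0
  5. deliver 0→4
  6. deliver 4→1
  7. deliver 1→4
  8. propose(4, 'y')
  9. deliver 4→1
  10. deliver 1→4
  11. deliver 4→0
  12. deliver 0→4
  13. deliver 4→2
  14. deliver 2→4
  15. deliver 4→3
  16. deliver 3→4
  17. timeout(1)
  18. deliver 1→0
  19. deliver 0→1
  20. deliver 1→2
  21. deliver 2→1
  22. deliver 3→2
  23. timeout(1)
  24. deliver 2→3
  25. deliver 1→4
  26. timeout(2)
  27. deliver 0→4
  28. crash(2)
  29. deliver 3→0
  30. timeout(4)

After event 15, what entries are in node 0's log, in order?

y

[1] timeout(4) → N4(cand t1 [-])
[2] deliver 4→3 → N3(foll t1 [-])
[3] deliver 3→4 → ∅
[4] deliver 4→0 → N0(foll t1 [-])
[5] deliver 0→4 → N4(lead t1 [-])
[6] deliver 4→1 → N1(foll t1 [-])
[7] deliver 1→4 → ∅
[8] propose(4,'y') → N4(lead t1 [y])
[9] deliver 4→1 → N1(foll t1 [y])
[10] deliver 1→4 → ∅
[11] deliver 4→0 → N0(foll t1 [y])
[12] deliver 0→4 → ∅
[13] deliver 4→2 → N2(foll t1 [-])
[14] deliver 2→4 → ∅
[15] deliver 4→3 → N3(foll t1 [y])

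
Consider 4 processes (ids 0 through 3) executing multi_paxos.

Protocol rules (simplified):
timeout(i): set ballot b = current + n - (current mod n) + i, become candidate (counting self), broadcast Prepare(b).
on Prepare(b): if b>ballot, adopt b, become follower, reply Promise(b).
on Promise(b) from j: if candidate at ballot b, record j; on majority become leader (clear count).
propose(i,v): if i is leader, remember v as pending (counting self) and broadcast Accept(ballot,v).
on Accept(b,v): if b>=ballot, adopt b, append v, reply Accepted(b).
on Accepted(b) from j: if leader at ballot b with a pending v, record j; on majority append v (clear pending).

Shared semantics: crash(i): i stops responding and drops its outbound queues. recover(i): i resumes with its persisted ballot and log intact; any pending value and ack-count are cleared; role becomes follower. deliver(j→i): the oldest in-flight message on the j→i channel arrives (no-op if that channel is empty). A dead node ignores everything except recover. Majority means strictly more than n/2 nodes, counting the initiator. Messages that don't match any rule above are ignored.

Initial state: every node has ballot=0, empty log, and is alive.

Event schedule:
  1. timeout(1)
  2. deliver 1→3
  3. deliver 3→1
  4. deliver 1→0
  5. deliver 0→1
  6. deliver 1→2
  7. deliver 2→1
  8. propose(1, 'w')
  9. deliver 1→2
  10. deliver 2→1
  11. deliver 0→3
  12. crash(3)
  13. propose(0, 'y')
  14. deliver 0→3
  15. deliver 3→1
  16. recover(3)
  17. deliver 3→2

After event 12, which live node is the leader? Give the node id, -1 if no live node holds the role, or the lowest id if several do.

1

step 1 timeout(1): 1={cand,b=5,log=-}
step 2 deliver 1→3: 3={foll,b=5,log=-}
step 3 deliver 3→1: —
step 4 deliver 1→0: 0={foll,b=5,log=-}
step 5 deliver 0→1: 1={lead,b=5,log=-}
step 6 deliver 1→2: 2={foll,b=5,log=-}
step 7 deliver 2→1: —
step 8 propose(1,'w'): —
step 9 deliver 1→2: 2={foll,b=5,log=w}
step 10 deliver 2→1: —
step 11 deliver 0→3: —
step 12 crash(3): 3={✗foll,b=5,log=-}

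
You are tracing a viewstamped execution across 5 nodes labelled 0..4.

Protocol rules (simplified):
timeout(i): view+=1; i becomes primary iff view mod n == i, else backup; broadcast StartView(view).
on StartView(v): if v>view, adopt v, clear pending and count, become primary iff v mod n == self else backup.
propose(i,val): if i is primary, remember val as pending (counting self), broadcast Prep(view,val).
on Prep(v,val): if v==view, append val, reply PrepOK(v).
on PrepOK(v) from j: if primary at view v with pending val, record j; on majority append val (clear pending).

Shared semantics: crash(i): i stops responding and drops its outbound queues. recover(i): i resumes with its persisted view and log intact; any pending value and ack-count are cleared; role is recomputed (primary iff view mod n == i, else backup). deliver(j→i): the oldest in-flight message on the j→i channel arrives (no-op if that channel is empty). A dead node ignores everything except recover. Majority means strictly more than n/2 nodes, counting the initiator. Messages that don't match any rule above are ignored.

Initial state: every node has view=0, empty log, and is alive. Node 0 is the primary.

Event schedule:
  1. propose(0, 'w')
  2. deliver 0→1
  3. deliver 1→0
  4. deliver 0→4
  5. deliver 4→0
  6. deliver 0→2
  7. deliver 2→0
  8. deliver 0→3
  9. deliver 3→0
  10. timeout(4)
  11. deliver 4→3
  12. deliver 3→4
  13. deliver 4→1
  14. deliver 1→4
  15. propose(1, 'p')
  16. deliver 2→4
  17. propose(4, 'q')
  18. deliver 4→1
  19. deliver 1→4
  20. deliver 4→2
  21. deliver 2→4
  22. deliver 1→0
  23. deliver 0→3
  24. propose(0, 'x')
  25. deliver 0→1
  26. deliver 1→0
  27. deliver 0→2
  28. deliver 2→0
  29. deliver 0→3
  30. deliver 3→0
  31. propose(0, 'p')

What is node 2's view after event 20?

1

step 1 propose(0,'w'): —
step 2 deliver 0→1: 1={back,v=0,log=w}
step 3 deliver 1→0: —
step 4 deliver 0→4: 4={back,v=0,log=w}
step 5 deliver 4→0: 0={prim,v=0,log=w}
step 6 deliver 0→2: 2={back,v=0,log=w}
step 7 deliver 2→0: —
step 8 deliver 0→3: 3={back,v=0,log=w}
step 9 deliver 3→0: —
step 10 timeout(4): 4={back,v=1,log=w}
step 11 deliver 4→3: 3={back,v=1,log=w}
step 12 deliver 3→4: —
step 13 deliver 4→1: 1={prim,v=1,log=w}
step 14 deliver 1→4: —
step 15 propose(1,'p'): —
step 16 deliver 2→4: —
step 17 propose(4,'q'): —
step 18 deliver 4→1: —
step 19 deliver 1→4: 4={back,v=1,log=w,p}
step 20 deliver 4→2: 2={back,v=1,log=w}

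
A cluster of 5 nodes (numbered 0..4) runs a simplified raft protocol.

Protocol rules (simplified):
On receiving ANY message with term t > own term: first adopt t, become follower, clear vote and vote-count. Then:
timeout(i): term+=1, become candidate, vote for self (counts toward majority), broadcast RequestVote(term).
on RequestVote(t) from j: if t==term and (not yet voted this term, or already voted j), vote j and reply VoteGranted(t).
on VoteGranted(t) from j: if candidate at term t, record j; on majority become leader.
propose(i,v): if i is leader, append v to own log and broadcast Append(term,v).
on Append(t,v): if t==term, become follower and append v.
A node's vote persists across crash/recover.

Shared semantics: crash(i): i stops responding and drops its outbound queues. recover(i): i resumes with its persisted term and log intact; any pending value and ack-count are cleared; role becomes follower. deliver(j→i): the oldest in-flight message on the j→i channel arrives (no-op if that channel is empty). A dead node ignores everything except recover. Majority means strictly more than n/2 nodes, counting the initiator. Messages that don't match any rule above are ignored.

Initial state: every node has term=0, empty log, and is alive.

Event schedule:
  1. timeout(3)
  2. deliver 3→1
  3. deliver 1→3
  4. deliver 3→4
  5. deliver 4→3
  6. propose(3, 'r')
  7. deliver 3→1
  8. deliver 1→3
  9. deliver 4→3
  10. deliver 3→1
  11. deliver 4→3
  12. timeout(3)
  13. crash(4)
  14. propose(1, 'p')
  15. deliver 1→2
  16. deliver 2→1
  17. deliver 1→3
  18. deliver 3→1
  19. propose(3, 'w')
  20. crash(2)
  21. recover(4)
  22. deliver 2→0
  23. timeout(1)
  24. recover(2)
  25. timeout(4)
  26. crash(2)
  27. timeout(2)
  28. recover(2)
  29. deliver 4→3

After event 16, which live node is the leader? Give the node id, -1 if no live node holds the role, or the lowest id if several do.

-1

1. timeout(3):  <3:cand t1 ->
2. deliver 3→1:  <1:foll t1 ->
3. deliver 1→3:  nop
4. deliver 3→4:  <4:foll t1 ->
5. deliver 4→3:  <3:lead t1 ->
6. propose(3,'r'):  <3:lead t1 r>
7. deliver 3→1:  <1:foll t1 r>
8. deliver 1→3:  nop
9. deliver 4→3:  nop
10. deliver 3→1:  nop
11. deliver 4→3:  nop
12. timeout(3):  <3:cand t2 r>
13. crash(4):  <4:✗foll t1 ->
14. propose(1,'p'):  nop
15. deliver 1→2:  nop
16. deliver 2→1:  nop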